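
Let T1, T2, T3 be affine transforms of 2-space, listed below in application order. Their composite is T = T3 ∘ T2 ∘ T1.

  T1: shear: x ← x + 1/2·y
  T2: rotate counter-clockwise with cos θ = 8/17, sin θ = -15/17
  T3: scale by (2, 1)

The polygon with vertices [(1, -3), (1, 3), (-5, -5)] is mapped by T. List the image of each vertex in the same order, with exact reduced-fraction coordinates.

image vertices: (-98/17, -33/34), (130/17, -27/34), (-270/17, 145/34)

T1 shear: x ← x + 1/2·y: (1, -3) → (-1/2, -3); (1, 3) → (5/2, 3); (-5, -5) → (-15/2, -5)
T2 rotate counter-clockwise with cos θ = 8/17, sin θ = -15/17: (-1/2, -3) → (-49/17, -33/34); (5/2, 3) → (65/17, -27/34); (-15/2, -5) → (-135/17, 145/34)
T3 scale by (2, 1): (-49/17, -33/34) → (-98/17, -33/34); (65/17, -27/34) → (130/17, -27/34); (-135/17, 145/34) → (-270/17, 145/34)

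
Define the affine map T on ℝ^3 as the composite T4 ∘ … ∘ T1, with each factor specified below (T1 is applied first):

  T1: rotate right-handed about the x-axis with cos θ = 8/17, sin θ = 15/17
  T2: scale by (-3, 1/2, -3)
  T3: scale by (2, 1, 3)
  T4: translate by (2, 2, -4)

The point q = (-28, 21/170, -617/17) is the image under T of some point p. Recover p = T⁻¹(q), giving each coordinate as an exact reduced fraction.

p = (5, 7/5, 5)

T1 = [1 0 0 0; 0 8/17 -15/17 0; 0 15/17 8/17 0; 0 0 0 1]
T2·T1 = [-3 0 0 0; 0 4/17 -15/34 0; 0 -45/17 -24/17 0; 0 0 0 1]
T3·…·T1 = [-6 0 0 0; 0 4/17 -15/34 0; 0 -135/17 -72/17 0; 0 0 0 1]
T4·…·T1 = [-6 0 0 2; 0 4/17 -15/34 2; 0 -135/17 -72/17 -4; 0 0 0 1]
det M = 27; M⁻¹ = [-1/6 0 0 1/3; 0 16/17 -5/51 -116/51; 0 -30/17 -8/153 508/153; 0 0 0 1]
M⁻¹ · (-28, 21/170, -617/17)ᵀ = (5, 7/5, 5)ᵀ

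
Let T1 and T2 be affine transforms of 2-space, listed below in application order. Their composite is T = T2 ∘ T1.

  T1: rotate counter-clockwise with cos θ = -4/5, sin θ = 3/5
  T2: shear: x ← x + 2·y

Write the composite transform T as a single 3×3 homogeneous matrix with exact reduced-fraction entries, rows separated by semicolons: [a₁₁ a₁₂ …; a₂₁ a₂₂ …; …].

T1 = [-4/5 -3/5 0; 3/5 -4/5 0; 0 0 1]
T2·T1 = [2/5 -11/5 0; 3/5 -4/5 0; 0 0 1]

T = [2/5 -11/5 0; 3/5 -4/5 0; 0 0 1]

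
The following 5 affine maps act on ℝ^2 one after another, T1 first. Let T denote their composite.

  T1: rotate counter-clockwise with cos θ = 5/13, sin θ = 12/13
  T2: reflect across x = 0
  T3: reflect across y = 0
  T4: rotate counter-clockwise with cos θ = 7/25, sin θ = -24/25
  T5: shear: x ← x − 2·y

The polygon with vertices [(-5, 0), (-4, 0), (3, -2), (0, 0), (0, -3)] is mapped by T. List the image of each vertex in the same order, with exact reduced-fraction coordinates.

T1 rotate counter-clockwise with cos θ = 5/13, sin θ = 12/13: (-5, 0) → (-25/13, -60/13); (-4, 0) → (-20/13, -48/13); (3, -2) → (3, 2); (0, 0) → (0, 0); (0, -3) → (36/13, -15/13)
T2 reflect across x = 0: (-25/13, -60/13) → (25/13, -60/13); (-20/13, -48/13) → (20/13, -48/13); (3, 2) → (-3, 2); (0, 0) → (0, 0); (36/13, -15/13) → (-36/13, -15/13)
T3 reflect across y = 0: (25/13, -60/13) → (25/13, 60/13); (20/13, -48/13) → (20/13, 48/13); (-3, 2) → (-3, -2); (0, 0) → (0, 0); (-36/13, -15/13) → (-36/13, 15/13)
T4 rotate counter-clockwise with cos θ = 7/25, sin θ = -24/25: (25/13, 60/13) → (323/65, -36/65); (20/13, 48/13) → (1292/325, -144/325); (-3, -2) → (-69/25, 58/25); (0, 0) → (0, 0); (-36/13, 15/13) → (108/325, 969/325)
T5 shear: x ← x − 2·y: (323/65, -36/65) → (79/13, -36/65); (1292/325, -144/325) → (316/65, -144/325); (-69/25, 58/25) → (-37/5, 58/25); (0, 0) → (0, 0); (108/325, 969/325) → (-366/65, 969/325)

image vertices: (79/13, -36/65), (316/65, -144/325), (-37/5, 58/25), (0, 0), (-366/65, 969/325)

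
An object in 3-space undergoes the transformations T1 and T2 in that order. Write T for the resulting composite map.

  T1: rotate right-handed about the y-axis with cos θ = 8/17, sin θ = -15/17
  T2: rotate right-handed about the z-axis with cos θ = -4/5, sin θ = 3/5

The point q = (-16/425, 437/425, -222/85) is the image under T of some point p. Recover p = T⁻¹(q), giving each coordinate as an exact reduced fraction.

p = (-2, -4/5, -9/5)

T1 = [8/17 0 -15/17 0; 0 1 0 0; 15/17 0 8/17 0; 0 0 0 1]
T2·T1 = [-32/85 -3/5 12/17 0; 24/85 -4/5 -9/17 0; 15/17 0 8/17 0; 0 0 0 1]
det M = 1; M⁻¹ = [-32/85 24/85 15/17 0; -3/5 -4/5 0 0; 12/17 -9/17 8/17 0; 0 0 0 1]
M⁻¹ · (-16/425, 437/425, -222/85)ᵀ = (-2, -4/5, -9/5)ᵀ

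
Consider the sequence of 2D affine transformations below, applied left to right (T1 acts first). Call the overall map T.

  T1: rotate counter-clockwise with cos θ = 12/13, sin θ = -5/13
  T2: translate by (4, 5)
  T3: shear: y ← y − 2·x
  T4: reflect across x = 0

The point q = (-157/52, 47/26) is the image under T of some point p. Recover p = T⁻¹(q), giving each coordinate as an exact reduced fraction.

T1 = [12/13 5/13 0; -5/13 12/13 0; 0 0 1]
T2·T1 = [12/13 5/13 4; -5/13 12/13 5; 0 0 1]
T3·…·T1 = [12/13 5/13 4; -29/13 2/13 -3; 0 0 1]
T4·…·T1 = [-12/13 -5/13 -4; -29/13 2/13 -3; 0 0 1]
det M = -1; M⁻¹ = [-2/13 -5/13 -23/13; -29/13 12/13 -80/13; 0 0 1]
M⁻¹ · (-157/52, 47/26)ᵀ = (-2, 9/4)ᵀ

p = (-2, 9/4)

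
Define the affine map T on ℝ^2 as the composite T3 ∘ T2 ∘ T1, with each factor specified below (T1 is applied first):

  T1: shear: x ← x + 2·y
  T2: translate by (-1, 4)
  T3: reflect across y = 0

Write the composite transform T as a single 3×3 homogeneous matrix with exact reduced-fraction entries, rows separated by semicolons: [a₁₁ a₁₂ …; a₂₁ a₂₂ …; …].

T1 = [1 2 0; 0 1 0; 0 0 1]
T2·T1 = [1 2 -1; 0 1 4; 0 0 1]
T3·…·T1 = [1 2 -1; 0 -1 -4; 0 0 1]

T = [1 2 -1; 0 -1 -4; 0 0 1]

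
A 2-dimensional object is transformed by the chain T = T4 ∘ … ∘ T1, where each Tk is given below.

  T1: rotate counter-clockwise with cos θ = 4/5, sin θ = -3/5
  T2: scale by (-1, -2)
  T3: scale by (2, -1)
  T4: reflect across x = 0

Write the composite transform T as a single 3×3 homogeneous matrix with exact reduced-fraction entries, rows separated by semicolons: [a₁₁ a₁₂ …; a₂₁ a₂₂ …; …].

T = [8/5 6/5 0; -6/5 8/5 0; 0 0 1]

T1 = [4/5 3/5 0; -3/5 4/5 0; 0 0 1]
T2·T1 = [-4/5 -3/5 0; 6/5 -8/5 0; 0 0 1]
T3·…·T1 = [-8/5 -6/5 0; -6/5 8/5 0; 0 0 1]
T4·…·T1 = [8/5 6/5 0; -6/5 8/5 0; 0 0 1]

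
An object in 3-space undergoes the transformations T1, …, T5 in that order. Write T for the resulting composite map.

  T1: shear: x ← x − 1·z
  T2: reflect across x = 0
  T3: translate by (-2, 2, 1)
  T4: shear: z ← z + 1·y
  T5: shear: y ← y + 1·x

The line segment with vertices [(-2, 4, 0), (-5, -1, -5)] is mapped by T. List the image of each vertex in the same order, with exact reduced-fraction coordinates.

T1 shear: x ← x − 1·z: (-2, 4, 0) → (-2, 4, 0); (-5, -1, -5) → (0, -1, -5)
T2 reflect across x = 0: (-2, 4, 0) → (2, 4, 0); (0, -1, -5) → (0, -1, -5)
T3 translate by (-2, 2, 1): (2, 4, 0) → (0, 6, 1); (0, -1, -5) → (-2, 1, -4)
T4 shear: z ← z + 1·y: (0, 6, 1) → (0, 6, 7); (-2, 1, -4) → (-2, 1, -3)
T5 shear: y ← y + 1·x: (0, 6, 7) → (0, 6, 7); (-2, 1, -3) → (-2, -1, -3)

image vertices: (0, 6, 7), (-2, -1, -3)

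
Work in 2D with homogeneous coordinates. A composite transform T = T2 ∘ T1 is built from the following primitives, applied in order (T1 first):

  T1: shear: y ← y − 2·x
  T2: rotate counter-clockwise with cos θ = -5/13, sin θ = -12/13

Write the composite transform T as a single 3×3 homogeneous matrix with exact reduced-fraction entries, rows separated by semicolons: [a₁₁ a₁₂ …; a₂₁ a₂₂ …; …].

T = [-29/13 12/13 0; -2/13 -5/13 0; 0 0 1]

T1 = [1 0 0; -2 1 0; 0 0 1]
T2·T1 = [-29/13 12/13 0; -2/13 -5/13 0; 0 0 1]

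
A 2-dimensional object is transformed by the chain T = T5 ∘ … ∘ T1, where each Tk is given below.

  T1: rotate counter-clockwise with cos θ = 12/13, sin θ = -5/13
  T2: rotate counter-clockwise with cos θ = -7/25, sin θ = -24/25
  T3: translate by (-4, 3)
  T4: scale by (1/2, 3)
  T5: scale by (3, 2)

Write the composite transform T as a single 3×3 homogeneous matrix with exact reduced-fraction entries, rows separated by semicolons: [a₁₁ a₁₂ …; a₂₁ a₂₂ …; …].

T = [-306/325 759/650 -6; -1518/325 -1224/325 18; 0 0 1]

T1 = [12/13 5/13 0; -5/13 12/13 0; 0 0 1]
T2·T1 = [-204/325 253/325 0; -253/325 -204/325 0; 0 0 1]
T3·…·T1 = [-204/325 253/325 -4; -253/325 -204/325 3; 0 0 1]
T4·…·T1 = [-102/325 253/650 -2; -759/325 -612/325 9; 0 0 1]
T5·…·T1 = [-306/325 759/650 -6; -1518/325 -1224/325 18; 0 0 1]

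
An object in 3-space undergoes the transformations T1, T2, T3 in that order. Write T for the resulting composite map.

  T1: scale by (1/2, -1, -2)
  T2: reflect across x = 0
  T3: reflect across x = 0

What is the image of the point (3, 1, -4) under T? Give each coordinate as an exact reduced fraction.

T(p) = (3/2, -1, 8)

T1 scale by (1/2, -1, -2): (3, 1, -4) → (3/2, -1, 8)
T2 reflect across x = 0: (3/2, -1, 8) → (-3/2, -1, 8)
T3 reflect across x = 0: (-3/2, -1, 8) → (3/2, -1, 8)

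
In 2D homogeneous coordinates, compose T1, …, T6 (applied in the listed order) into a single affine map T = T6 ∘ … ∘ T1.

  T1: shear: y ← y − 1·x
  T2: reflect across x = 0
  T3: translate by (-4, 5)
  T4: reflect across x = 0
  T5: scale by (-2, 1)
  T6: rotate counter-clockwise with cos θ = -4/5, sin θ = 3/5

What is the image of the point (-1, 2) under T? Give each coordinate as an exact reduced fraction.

T(p) = (0, -10)

T1 shear: y ← y − 1·x: (-1, 2) → (-1, 3)
T2 reflect across x = 0: (-1, 3) → (1, 3)
T3 translate by (-4, 5): (1, 3) → (-3, 8)
T4 reflect across x = 0: (-3, 8) → (3, 8)
T5 scale by (-2, 1): (3, 8) → (-6, 8)
T6 rotate counter-clockwise with cos θ = -4/5, sin θ = 3/5: (-6, 8) → (0, -10)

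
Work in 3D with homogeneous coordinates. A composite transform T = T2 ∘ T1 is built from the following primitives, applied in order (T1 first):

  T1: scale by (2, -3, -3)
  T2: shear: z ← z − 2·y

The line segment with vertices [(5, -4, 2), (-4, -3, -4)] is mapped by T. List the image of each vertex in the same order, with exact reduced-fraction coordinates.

T1 scale by (2, -3, -3): (5, -4, 2) → (10, 12, -6); (-4, -3, -4) → (-8, 9, 12)
T2 shear: z ← z − 2·y: (10, 12, -6) → (10, 12, -30); (-8, 9, 12) → (-8, 9, -6)

image vertices: (10, 12, -30), (-8, 9, -6)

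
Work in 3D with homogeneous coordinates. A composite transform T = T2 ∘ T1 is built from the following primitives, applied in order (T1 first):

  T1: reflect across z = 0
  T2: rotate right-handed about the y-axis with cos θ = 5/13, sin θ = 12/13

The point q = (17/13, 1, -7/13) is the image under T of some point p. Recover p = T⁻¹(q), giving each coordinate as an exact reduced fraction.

p = (1, 1, -1)

T1 = [1 0 0 0; 0 1 0 0; 0 0 -1 0; 0 0 0 1]
T2·T1 = [5/13 0 -12/13 0; 0 1 0 0; -12/13 0 -5/13 0; 0 0 0 1]
det M = -1; M⁻¹ = [5/13 0 -12/13 0; 0 1 0 0; -12/13 0 -5/13 0; 0 0 0 1]
M⁻¹ · (17/13, 1, -7/13)ᵀ = (1, 1, -1)ᵀ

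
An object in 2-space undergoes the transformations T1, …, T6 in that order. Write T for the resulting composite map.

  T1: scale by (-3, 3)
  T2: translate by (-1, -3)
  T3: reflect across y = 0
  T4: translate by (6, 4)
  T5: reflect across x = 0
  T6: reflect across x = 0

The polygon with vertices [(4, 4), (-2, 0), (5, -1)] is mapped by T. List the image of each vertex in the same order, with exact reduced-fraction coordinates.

image vertices: (-7, -5), (11, 7), (-10, 10)

T1 scale by (-3, 3): (4, 4) → (-12, 12); (-2, 0) → (6, 0); (5, -1) → (-15, -3)
T2 translate by (-1, -3): (-12, 12) → (-13, 9); (6, 0) → (5, -3); (-15, -3) → (-16, -6)
T3 reflect across y = 0: (-13, 9) → (-13, -9); (5, -3) → (5, 3); (-16, -6) → (-16, 6)
T4 translate by (6, 4): (-13, -9) → (-7, -5); (5, 3) → (11, 7); (-16, 6) → (-10, 10)
T5 reflect across x = 0: (-7, -5) → (7, -5); (11, 7) → (-11, 7); (-10, 10) → (10, 10)
T6 reflect across x = 0: (7, -5) → (-7, -5); (-11, 7) → (11, 7); (10, 10) → (-10, 10)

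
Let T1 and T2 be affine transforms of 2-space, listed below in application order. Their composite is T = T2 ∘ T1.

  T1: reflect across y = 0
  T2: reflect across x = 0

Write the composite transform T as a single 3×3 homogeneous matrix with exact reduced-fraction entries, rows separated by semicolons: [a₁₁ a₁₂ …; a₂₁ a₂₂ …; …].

T1 = [1 0 0; 0 -1 0; 0 0 1]
T2·T1 = [-1 0 0; 0 -1 0; 0 0 1]

T = [-1 0 0; 0 -1 0; 0 0 1]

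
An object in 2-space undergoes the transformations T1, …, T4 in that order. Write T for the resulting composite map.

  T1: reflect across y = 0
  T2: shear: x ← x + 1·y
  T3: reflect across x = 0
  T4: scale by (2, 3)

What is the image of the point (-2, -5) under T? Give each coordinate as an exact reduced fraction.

T(p) = (-6, 15)

T1 reflect across y = 0: (-2, -5) → (-2, 5)
T2 shear: x ← x + 1·y: (-2, 5) → (3, 5)
T3 reflect across x = 0: (3, 5) → (-3, 5)
T4 scale by (2, 3): (-3, 5) → (-6, 15)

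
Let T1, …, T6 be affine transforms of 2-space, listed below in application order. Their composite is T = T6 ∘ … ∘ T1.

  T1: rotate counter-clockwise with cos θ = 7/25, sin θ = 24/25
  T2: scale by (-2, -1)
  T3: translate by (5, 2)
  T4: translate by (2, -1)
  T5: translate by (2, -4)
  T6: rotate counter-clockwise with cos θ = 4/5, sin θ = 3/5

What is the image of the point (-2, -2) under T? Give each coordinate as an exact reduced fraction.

T1 rotate counter-clockwise with cos θ = 7/25, sin θ = 24/25: (-2, -2) → (34/25, -62/25)
T2 scale by (-2, -1): (34/25, -62/25) → (-68/25, 62/25)
T3 translate by (5, 2): (-68/25, 62/25) → (57/25, 112/25)
T4 translate by (2, -1): (57/25, 112/25) → (107/25, 87/25)
T5 translate by (2, -4): (107/25, 87/25) → (157/25, -13/25)
T6 rotate counter-clockwise with cos θ = 4/5, sin θ = 3/5: (157/25, -13/25) → (667/125, 419/125)

T(p) = (667/125, 419/125)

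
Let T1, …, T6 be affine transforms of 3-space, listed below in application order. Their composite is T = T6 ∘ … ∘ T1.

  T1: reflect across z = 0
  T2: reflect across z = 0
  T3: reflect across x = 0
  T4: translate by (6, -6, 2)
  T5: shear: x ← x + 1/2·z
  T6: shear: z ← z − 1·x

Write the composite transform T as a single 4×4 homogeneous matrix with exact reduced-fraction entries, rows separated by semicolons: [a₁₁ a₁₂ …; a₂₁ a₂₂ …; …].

T1 = [1 0 0 0; 0 1 0 0; 0 0 -1 0; 0 0 0 1]
T2·T1 = [1 0 0 0; 0 1 0 0; 0 0 1 0; 0 0 0 1]
T3·…·T1 = [-1 0 0 0; 0 1 0 0; 0 0 1 0; 0 0 0 1]
T4·…·T1 = [-1 0 0 6; 0 1 0 -6; 0 0 1 2; 0 0 0 1]
T5·…·T1 = [-1 0 1/2 7; 0 1 0 -6; 0 0 1 2; 0 0 0 1]
T6·…·T1 = [-1 0 1/2 7; 0 1 0 -6; 1 0 1/2 -5; 0 0 0 1]

T = [-1 0 1/2 7; 0 1 0 -6; 1 0 1/2 -5; 0 0 0 1]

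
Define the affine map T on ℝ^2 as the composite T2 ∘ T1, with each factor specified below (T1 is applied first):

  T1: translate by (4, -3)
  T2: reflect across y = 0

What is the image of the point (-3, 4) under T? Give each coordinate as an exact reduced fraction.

T1 translate by (4, -3): (-3, 4) → (1, 1)
T2 reflect across y = 0: (1, 1) → (1, -1)

T(p) = (1, -1)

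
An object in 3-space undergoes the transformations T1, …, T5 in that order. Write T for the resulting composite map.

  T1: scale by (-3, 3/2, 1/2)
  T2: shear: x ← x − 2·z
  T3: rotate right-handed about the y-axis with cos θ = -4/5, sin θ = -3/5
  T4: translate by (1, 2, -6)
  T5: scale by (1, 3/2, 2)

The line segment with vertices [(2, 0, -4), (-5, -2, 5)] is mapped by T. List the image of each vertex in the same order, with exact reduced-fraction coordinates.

T1 scale by (-3, 3/2, 1/2): (2, 0, -4) → (-6, 0, -2); (-5, -2, 5) → (15, -3, 5/2)
T2 shear: x ← x − 2·z: (-6, 0, -2) → (-2, 0, -2); (15, -3, 5/2) → (10, -3, 5/2)
T3 rotate right-handed about the y-axis with cos θ = -4/5, sin θ = -3/5: (-2, 0, -2) → (14/5, 0, 2/5); (10, -3, 5/2) → (-19/2, -3, 4)
T4 translate by (1, 2, -6): (14/5, 0, 2/5) → (19/5, 2, -28/5); (-19/2, -3, 4) → (-17/2, -1, -2)
T5 scale by (1, 3/2, 2): (19/5, 2, -28/5) → (19/5, 3, -56/5); (-17/2, -1, -2) → (-17/2, -3/2, -4)

image vertices: (19/5, 3, -56/5), (-17/2, -3/2, -4)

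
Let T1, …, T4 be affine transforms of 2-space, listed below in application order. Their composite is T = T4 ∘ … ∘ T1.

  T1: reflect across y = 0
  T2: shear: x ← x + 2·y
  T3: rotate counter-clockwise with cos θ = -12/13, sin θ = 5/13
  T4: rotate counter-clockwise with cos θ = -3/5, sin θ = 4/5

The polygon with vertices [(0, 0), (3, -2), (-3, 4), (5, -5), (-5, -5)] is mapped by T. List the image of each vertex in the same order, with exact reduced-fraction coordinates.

T1 reflect across y = 0: (0, 0) → (0, 0); (3, -2) → (3, 2); (-3, 4) → (-3, -4); (5, -5) → (5, 5); (-5, -5) → (-5, 5)
T2 shear: x ← x + 2·y: (0, 0) → (0, 0); (3, 2) → (7, 2); (-3, -4) → (-11, -4); (5, 5) → (15, 5); (-5, 5) → (5, 5)
T3 rotate counter-clockwise with cos θ = -12/13, sin θ = 5/13: (0, 0) → (0, 0); (7, 2) → (-94/13, 11/13); (-11, -4) → (152/13, -7/13); (15, 5) → (-205/13, 15/13); (5, 5) → (-85/13, -35/13)
T4 rotate counter-clockwise with cos θ = -3/5, sin θ = 4/5: (0, 0) → (0, 0); (-94/13, 11/13) → (238/65, -409/65); (152/13, -7/13) → (-428/65, 629/65); (-205/13, 15/13) → (111/13, -173/13); (-85/13, -35/13) → (79/13, -47/13)

image vertices: (0, 0), (238/65, -409/65), (-428/65, 629/65), (111/13, -173/13), (79/13, -47/13)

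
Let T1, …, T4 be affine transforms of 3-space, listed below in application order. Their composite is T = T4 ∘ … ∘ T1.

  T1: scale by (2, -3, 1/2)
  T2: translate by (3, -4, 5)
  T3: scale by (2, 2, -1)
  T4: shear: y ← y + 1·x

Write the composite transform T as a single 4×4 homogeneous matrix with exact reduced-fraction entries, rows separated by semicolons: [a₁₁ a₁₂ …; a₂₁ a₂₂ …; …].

T1 = [2 0 0 0; 0 -3 0 0; 0 0 1/2 0; 0 0 0 1]
T2·T1 = [2 0 0 3; 0 -3 0 -4; 0 0 1/2 5; 0 0 0 1]
T3·…·T1 = [4 0 0 6; 0 -6 0 -8; 0 0 -1/2 -5; 0 0 0 1]
T4·…·T1 = [4 0 0 6; 4 -6 0 -2; 0 0 -1/2 -5; 0 0 0 1]

T = [4 0 0 6; 4 -6 0 -2; 0 0 -1/2 -5; 0 0 0 1]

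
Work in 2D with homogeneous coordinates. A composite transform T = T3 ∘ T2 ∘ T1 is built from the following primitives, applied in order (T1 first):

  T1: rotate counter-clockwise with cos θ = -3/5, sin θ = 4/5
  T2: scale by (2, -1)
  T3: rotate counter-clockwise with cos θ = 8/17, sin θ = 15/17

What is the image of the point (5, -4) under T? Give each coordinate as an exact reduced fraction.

T1 rotate counter-clockwise with cos θ = -3/5, sin θ = 4/5: (5, -4) → (1/5, 32/5)
T2 scale by (2, -1): (1/5, 32/5) → (2/5, -32/5)
T3 rotate counter-clockwise with cos θ = 8/17, sin θ = 15/17: (2/5, -32/5) → (496/85, -226/85)

T(p) = (496/85, -226/85)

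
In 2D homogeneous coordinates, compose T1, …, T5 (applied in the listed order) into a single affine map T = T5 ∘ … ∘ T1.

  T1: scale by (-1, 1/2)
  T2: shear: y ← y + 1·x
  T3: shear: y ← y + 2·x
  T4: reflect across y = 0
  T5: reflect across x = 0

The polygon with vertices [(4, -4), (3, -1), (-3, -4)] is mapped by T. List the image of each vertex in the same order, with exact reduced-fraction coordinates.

image vertices: (4, 14), (3, 19/2), (-3, -7)

T1 scale by (-1, 1/2): (4, -4) → (-4, -2); (3, -1) → (-3, -1/2); (-3, -4) → (3, -2)
T2 shear: y ← y + 1·x: (-4, -2) → (-4, -6); (-3, -1/2) → (-3, -7/2); (3, -2) → (3, 1)
T3 shear: y ← y + 2·x: (-4, -6) → (-4, -14); (-3, -7/2) → (-3, -19/2); (3, 1) → (3, 7)
T4 reflect across y = 0: (-4, -14) → (-4, 14); (-3, -19/2) → (-3, 19/2); (3, 7) → (3, -7)
T5 reflect across x = 0: (-4, 14) → (4, 14); (-3, 19/2) → (3, 19/2); (3, -7) → (-3, -7)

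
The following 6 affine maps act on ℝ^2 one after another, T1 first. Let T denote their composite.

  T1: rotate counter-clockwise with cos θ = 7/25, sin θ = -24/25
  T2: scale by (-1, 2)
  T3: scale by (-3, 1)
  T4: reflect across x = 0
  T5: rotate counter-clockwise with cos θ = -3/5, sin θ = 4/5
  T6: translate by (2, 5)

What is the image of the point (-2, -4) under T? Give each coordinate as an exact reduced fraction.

T(p) = (-36/5, 73/5)

T1 rotate counter-clockwise with cos θ = 7/25, sin θ = -24/25: (-2, -4) → (-22/5, 4/5)
T2 scale by (-1, 2): (-22/5, 4/5) → (22/5, 8/5)
T3 scale by (-3, 1): (22/5, 8/5) → (-66/5, 8/5)
T4 reflect across x = 0: (-66/5, 8/5) → (66/5, 8/5)
T5 rotate counter-clockwise with cos θ = -3/5, sin θ = 4/5: (66/5, 8/5) → (-46/5, 48/5)
T6 translate by (2, 5): (-46/5, 48/5) → (-36/5, 73/5)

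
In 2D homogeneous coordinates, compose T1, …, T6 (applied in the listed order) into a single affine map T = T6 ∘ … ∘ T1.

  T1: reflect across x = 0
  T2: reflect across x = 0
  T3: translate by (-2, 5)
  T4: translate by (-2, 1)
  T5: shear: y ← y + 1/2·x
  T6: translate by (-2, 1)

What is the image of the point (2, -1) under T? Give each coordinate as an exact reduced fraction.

T(p) = (-4, 5)

T1 reflect across x = 0: (2, -1) → (-2, -1)
T2 reflect across x = 0: (-2, -1) → (2, -1)
T3 translate by (-2, 5): (2, -1) → (0, 4)
T4 translate by (-2, 1): (0, 4) → (-2, 5)
T5 shear: y ← y + 1/2·x: (-2, 5) → (-2, 4)
T6 translate by (-2, 1): (-2, 4) → (-4, 5)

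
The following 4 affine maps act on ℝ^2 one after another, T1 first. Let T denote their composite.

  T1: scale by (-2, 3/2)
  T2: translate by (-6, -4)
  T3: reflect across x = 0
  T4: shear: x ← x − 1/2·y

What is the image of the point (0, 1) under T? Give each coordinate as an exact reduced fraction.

T(p) = (29/4, -5/2)

T1 scale by (-2, 3/2): (0, 1) → (0, 3/2)
T2 translate by (-6, -4): (0, 3/2) → (-6, -5/2)
T3 reflect across x = 0: (-6, -5/2) → (6, -5/2)
T4 shear: x ← x − 1/2·y: (6, -5/2) → (29/4, -5/2)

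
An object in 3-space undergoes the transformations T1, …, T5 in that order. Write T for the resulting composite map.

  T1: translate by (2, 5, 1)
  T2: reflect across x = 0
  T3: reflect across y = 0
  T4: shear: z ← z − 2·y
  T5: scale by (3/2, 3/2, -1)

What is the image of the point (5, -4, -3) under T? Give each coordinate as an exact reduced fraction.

T1 translate by (2, 5, 1): (5, -4, -3) → (7, 1, -2)
T2 reflect across x = 0: (7, 1, -2) → (-7, 1, -2)
T3 reflect across y = 0: (-7, 1, -2) → (-7, -1, -2)
T4 shear: z ← z − 2·y: (-7, -1, -2) → (-7, -1, 0)
T5 scale by (3/2, 3/2, -1): (-7, -1, 0) → (-21/2, -3/2, 0)

T(p) = (-21/2, -3/2, 0)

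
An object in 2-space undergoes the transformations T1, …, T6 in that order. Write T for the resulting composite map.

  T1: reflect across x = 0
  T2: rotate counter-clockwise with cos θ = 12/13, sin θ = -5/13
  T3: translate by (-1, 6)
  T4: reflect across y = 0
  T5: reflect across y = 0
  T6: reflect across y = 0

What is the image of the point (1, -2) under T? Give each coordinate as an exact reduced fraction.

T1 reflect across x = 0: (1, -2) → (-1, -2)
T2 rotate counter-clockwise with cos θ = 12/13, sin θ = -5/13: (-1, -2) → (-22/13, -19/13)
T3 translate by (-1, 6): (-22/13, -19/13) → (-35/13, 59/13)
T4 reflect across y = 0: (-35/13, 59/13) → (-35/13, -59/13)
T5 reflect across y = 0: (-35/13, -59/13) → (-35/13, 59/13)
T6 reflect across y = 0: (-35/13, 59/13) → (-35/13, -59/13)

T(p) = (-35/13, -59/13)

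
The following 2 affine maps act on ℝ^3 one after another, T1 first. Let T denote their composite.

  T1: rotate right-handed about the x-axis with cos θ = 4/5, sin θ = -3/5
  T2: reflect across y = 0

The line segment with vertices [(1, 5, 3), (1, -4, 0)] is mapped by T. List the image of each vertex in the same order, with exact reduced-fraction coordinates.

image vertices: (1, -29/5, -3/5), (1, 16/5, 12/5)

T1 rotate right-handed about the x-axis with cos θ = 4/5, sin θ = -3/5: (1, 5, 3) → (1, 29/5, -3/5); (1, -4, 0) → (1, -16/5, 12/5)
T2 reflect across y = 0: (1, 29/5, -3/5) → (1, -29/5, -3/5); (1, -16/5, 12/5) → (1, 16/5, 12/5)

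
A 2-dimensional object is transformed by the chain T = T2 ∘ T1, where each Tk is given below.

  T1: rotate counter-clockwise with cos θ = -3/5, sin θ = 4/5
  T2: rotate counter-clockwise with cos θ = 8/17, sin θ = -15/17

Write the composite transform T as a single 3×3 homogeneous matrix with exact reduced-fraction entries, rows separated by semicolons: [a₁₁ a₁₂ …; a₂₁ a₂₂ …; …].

T = [36/85 -77/85 0; 77/85 36/85 0; 0 0 1]

T1 = [-3/5 -4/5 0; 4/5 -3/5 0; 0 0 1]
T2·T1 = [36/85 -77/85 0; 77/85 36/85 0; 0 0 1]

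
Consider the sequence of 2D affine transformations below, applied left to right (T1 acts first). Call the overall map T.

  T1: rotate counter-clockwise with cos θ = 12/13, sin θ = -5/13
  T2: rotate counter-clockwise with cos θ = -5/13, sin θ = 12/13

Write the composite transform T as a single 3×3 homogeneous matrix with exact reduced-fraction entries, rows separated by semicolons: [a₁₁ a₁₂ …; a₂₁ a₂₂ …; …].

T1 = [12/13 5/13 0; -5/13 12/13 0; 0 0 1]
T2·T1 = [0 -1 0; 1 0 0; 0 0 1]

T = [0 -1 0; 1 0 0; 0 0 1]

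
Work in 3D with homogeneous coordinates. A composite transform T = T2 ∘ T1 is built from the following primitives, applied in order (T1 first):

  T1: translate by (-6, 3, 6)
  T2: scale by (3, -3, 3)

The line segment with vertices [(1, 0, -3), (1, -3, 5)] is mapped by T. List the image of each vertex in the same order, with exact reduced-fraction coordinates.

image vertices: (-15, -9, 9), (-15, 0, 33)

T1 translate by (-6, 3, 6): (1, 0, -3) → (-5, 3, 3); (1, -3, 5) → (-5, 0, 11)
T2 scale by (3, -3, 3): (-5, 3, 3) → (-15, -9, 9); (-5, 0, 11) → (-15, 0, 33)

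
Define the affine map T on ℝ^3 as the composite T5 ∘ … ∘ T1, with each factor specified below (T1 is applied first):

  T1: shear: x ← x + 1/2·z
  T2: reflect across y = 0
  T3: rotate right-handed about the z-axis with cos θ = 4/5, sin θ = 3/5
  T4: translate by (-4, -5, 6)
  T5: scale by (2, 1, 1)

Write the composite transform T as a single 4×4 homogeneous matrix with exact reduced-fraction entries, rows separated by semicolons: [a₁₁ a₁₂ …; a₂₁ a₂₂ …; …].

T1 = [1 0 1/2 0; 0 1 0 0; 0 0 1 0; 0 0 0 1]
T2·T1 = [1 0 1/2 0; 0 -1 0 0; 0 0 1 0; 0 0 0 1]
T3·…·T1 = [4/5 3/5 2/5 0; 3/5 -4/5 3/10 0; 0 0 1 0; 0 0 0 1]
T4·…·T1 = [4/5 3/5 2/5 -4; 3/5 -4/5 3/10 -5; 0 0 1 6; 0 0 0 1]
T5·…·T1 = [8/5 6/5 4/5 -8; 3/5 -4/5 3/10 -5; 0 0 1 6; 0 0 0 1]

T = [8/5 6/5 4/5 -8; 3/5 -4/5 3/10 -5; 0 0 1 6; 0 0 0 1]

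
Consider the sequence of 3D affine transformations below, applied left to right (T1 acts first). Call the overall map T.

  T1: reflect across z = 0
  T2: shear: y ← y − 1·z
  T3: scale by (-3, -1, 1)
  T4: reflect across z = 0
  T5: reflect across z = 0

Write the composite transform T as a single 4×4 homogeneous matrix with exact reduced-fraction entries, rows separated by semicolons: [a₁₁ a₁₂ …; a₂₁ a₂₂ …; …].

T1 = [1 0 0 0; 0 1 0 0; 0 0 -1 0; 0 0 0 1]
T2·T1 = [1 0 0 0; 0 1 1 0; 0 0 -1 0; 0 0 0 1]
T3·…·T1 = [-3 0 0 0; 0 -1 -1 0; 0 0 -1 0; 0 0 0 1]
T4·…·T1 = [-3 0 0 0; 0 -1 -1 0; 0 0 1 0; 0 0 0 1]
T5·…·T1 = [-3 0 0 0; 0 -1 -1 0; 0 0 -1 0; 0 0 0 1]

T = [-3 0 0 0; 0 -1 -1 0; 0 0 -1 0; 0 0 0 1]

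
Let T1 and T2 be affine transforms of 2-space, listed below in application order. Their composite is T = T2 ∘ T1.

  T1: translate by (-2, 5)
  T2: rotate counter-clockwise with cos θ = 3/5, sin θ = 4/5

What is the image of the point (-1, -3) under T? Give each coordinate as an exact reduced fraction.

T1 translate by (-2, 5): (-1, -3) → (-3, 2)
T2 rotate counter-clockwise with cos θ = 3/5, sin θ = 4/5: (-3, 2) → (-17/5, -6/5)

T(p) = (-17/5, -6/5)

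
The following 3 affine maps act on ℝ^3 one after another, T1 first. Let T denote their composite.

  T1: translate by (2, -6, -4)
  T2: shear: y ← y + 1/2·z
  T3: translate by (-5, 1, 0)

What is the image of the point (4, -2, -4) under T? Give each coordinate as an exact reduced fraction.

T1 translate by (2, -6, -4): (4, -2, -4) → (6, -8, -8)
T2 shear: y ← y + 1/2·z: (6, -8, -8) → (6, -12, -8)
T3 translate by (-5, 1, 0): (6, -12, -8) → (1, -11, -8)

T(p) = (1, -11, -8)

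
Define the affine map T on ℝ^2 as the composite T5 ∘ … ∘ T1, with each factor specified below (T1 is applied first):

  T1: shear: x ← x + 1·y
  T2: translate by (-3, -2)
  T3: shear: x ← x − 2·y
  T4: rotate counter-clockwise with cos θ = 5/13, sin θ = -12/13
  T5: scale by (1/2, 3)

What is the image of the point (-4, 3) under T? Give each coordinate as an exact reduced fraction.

T(p) = (-9/13, 231/13)

T1 shear: x ← x + 1·y: (-4, 3) → (-1, 3)
T2 translate by (-3, -2): (-1, 3) → (-4, 1)
T3 shear: x ← x − 2·y: (-4, 1) → (-6, 1)
T4 rotate counter-clockwise with cos θ = 5/13, sin θ = -12/13: (-6, 1) → (-18/13, 77/13)
T5 scale by (1/2, 3): (-18/13, 77/13) → (-9/13, 231/13)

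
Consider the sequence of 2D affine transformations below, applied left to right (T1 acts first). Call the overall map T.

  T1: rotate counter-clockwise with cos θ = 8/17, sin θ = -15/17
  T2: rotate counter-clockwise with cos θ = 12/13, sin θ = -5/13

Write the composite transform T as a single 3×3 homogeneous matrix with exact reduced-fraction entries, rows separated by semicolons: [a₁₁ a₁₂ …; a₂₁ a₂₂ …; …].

T1 = [8/17 15/17 0; -15/17 8/17 0; 0 0 1]
T2·T1 = [21/221 220/221 0; -220/221 21/221 0; 0 0 1]

T = [21/221 220/221 0; -220/221 21/221 0; 0 0 1]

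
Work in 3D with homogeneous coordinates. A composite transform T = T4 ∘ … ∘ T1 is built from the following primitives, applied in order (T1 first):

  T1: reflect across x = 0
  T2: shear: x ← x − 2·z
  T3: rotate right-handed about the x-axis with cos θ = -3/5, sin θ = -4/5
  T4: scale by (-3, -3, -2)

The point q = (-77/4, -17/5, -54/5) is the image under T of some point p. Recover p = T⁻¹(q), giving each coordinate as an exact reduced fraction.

p = (-7/4, -5, -7/3)

T1 = [-1 0 0 0; 0 1 0 0; 0 0 1 0; 0 0 0 1]
T2·T1 = [-1 0 -2 0; 0 1 0 0; 0 0 1 0; 0 0 0 1]
T3·…·T1 = [-1 0 -2 0; 0 -3/5 4/5 0; 0 -4/5 -3/5 0; 0 0 0 1]
T4·…·T1 = [3 0 6 0; 0 9/5 -12/5 0; 0 8/5 6/5 0; 0 0 0 1]
det M = 18; M⁻¹ = [1/3 8/15 -3/5 0; 0 1/5 2/5 0; 0 -4/15 3/10 0; 0 0 0 1]
M⁻¹ · (-77/4, -17/5, -54/5)ᵀ = (-7/4, -5, -7/3)ᵀ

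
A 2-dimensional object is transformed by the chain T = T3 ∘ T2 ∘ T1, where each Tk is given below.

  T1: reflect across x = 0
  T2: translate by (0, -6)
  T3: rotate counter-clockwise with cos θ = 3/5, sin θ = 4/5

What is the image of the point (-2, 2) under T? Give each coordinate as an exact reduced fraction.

T1 reflect across x = 0: (-2, 2) → (2, 2)
T2 translate by (0, -6): (2, 2) → (2, -4)
T3 rotate counter-clockwise with cos θ = 3/5, sin θ = 4/5: (2, -4) → (22/5, -4/5)

T(p) = (22/5, -4/5)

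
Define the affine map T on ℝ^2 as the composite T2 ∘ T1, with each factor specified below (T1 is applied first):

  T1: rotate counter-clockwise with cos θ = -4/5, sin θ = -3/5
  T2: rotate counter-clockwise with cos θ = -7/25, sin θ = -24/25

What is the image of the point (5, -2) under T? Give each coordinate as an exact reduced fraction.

T(p) = (14/125, 673/125)

T1 rotate counter-clockwise with cos θ = -4/5, sin θ = -3/5: (5, -2) → (-26/5, -7/5)
T2 rotate counter-clockwise with cos θ = -7/25, sin θ = -24/25: (-26/5, -7/5) → (14/125, 673/125)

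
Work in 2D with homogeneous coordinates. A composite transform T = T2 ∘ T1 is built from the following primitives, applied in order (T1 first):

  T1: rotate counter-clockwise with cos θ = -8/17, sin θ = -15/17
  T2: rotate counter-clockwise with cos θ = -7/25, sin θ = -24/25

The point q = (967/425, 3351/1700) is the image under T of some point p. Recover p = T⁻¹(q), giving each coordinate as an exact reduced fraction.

p = (-1/4, -3)

T1 = [-8/17 15/17 0; -15/17 -8/17 0; 0 0 1]
T2·T1 = [-304/425 -297/425 0; 297/425 -304/425 0; 0 0 1]
det M = 1; M⁻¹ = [-304/425 297/425 0; -297/425 -304/425 0; 0 0 1]
M⁻¹ · (967/425, 3351/1700)ᵀ = (-1/4, -3)ᵀ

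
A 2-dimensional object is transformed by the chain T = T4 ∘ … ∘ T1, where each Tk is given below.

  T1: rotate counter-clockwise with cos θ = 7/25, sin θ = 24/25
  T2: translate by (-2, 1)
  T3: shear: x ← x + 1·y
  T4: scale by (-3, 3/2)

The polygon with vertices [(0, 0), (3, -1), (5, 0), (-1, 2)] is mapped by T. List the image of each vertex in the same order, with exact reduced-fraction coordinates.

T1 rotate counter-clockwise with cos θ = 7/25, sin θ = 24/25: (0, 0) → (0, 0); (3, -1) → (9/5, 13/5); (5, 0) → (7/5, 24/5); (-1, 2) → (-11/5, -2/5)
T2 translate by (-2, 1): (0, 0) → (-2, 1); (9/5, 13/5) → (-1/5, 18/5); (7/5, 24/5) → (-3/5, 29/5); (-11/5, -2/5) → (-21/5, 3/5)
T3 shear: x ← x + 1·y: (-2, 1) → (-1, 1); (-1/5, 18/5) → (17/5, 18/5); (-3/5, 29/5) → (26/5, 29/5); (-21/5, 3/5) → (-18/5, 3/5)
T4 scale by (-3, 3/2): (-1, 1) → (3, 3/2); (17/5, 18/5) → (-51/5, 27/5); (26/5, 29/5) → (-78/5, 87/10); (-18/5, 3/5) → (54/5, 9/10)

image vertices: (3, 3/2), (-51/5, 27/5), (-78/5, 87/10), (54/5, 9/10)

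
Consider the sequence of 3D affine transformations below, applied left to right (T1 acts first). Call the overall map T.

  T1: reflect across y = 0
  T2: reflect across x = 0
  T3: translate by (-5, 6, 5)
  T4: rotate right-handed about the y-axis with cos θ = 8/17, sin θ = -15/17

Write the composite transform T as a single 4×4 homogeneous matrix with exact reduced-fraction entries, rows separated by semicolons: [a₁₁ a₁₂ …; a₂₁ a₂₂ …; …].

T = [-8/17 0 -15/17 -115/17; 0 -1 0 6; -15/17 0 8/17 -35/17; 0 0 0 1]

T1 = [1 0 0 0; 0 -1 0 0; 0 0 1 0; 0 0 0 1]
T2·T1 = [-1 0 0 0; 0 -1 0 0; 0 0 1 0; 0 0 0 1]
T3·…·T1 = [-1 0 0 -5; 0 -1 0 6; 0 0 1 5; 0 0 0 1]
T4·…·T1 = [-8/17 0 -15/17 -115/17; 0 -1 0 6; -15/17 0 8/17 -35/17; 0 0 0 1]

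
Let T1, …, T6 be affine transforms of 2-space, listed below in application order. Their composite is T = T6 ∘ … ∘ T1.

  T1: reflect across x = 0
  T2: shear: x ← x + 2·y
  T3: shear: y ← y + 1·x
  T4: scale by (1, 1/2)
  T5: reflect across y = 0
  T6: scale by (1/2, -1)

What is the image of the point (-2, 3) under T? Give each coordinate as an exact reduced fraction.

T1 reflect across x = 0: (-2, 3) → (2, 3)
T2 shear: x ← x + 2·y: (2, 3) → (8, 3)
T3 shear: y ← y + 1·x: (8, 3) → (8, 11)
T4 scale by (1, 1/2): (8, 11) → (8, 11/2)
T5 reflect across y = 0: (8, 11/2) → (8, -11/2)
T6 scale by (1/2, -1): (8, -11/2) → (4, 11/2)

T(p) = (4, 11/2)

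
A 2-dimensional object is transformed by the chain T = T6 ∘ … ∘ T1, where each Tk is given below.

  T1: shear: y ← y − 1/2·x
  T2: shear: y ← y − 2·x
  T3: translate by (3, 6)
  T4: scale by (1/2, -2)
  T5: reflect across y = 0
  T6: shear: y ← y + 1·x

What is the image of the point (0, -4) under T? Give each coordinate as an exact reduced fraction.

T(p) = (3/2, 11/2)

T1 shear: y ← y − 1/2·x: (0, -4) → (0, -4)
T2 shear: y ← y − 2·x: (0, -4) → (0, -4)
T3 translate by (3, 6): (0, -4) → (3, 2)
T4 scale by (1/2, -2): (3, 2) → (3/2, -4)
T5 reflect across y = 0: (3/2, -4) → (3/2, 4)
T6 shear: y ← y + 1·x: (3/2, 4) → (3/2, 11/2)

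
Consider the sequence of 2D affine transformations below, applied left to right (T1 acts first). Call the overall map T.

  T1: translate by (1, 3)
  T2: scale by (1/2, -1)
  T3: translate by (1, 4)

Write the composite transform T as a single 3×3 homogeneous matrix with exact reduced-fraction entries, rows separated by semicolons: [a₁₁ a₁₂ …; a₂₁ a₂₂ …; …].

T = [1/2 0 3/2; 0 -1 1; 0 0 1]

T1 = [1 0 1; 0 1 3; 0 0 1]
T2·T1 = [1/2 0 1/2; 0 -1 -3; 0 0 1]
T3·…·T1 = [1/2 0 3/2; 0 -1 1; 0 0 1]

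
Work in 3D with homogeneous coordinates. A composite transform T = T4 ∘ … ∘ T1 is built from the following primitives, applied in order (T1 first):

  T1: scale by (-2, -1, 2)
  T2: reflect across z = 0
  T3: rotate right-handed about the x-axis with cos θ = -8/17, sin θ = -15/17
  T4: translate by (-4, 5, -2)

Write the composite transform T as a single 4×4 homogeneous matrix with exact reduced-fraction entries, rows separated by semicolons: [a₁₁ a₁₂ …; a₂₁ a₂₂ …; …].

T = [-2 0 0 -4; 0 8/17 -30/17 5; 0 15/17 16/17 -2; 0 0 0 1]

T1 = [-2 0 0 0; 0 -1 0 0; 0 0 2 0; 0 0 0 1]
T2·T1 = [-2 0 0 0; 0 -1 0 0; 0 0 -2 0; 0 0 0 1]
T3·…·T1 = [-2 0 0 0; 0 8/17 -30/17 0; 0 15/17 16/17 0; 0 0 0 1]
T4·…·T1 = [-2 0 0 -4; 0 8/17 -30/17 5; 0 15/17 16/17 -2; 0 0 0 1]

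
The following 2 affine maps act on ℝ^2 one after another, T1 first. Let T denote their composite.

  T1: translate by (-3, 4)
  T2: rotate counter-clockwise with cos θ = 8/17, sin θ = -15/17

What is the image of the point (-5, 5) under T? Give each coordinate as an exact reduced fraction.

T1 translate by (-3, 4): (-5, 5) → (-8, 9)
T2 rotate counter-clockwise with cos θ = 8/17, sin θ = -15/17: (-8, 9) → (71/17, 192/17)

T(p) = (71/17, 192/17)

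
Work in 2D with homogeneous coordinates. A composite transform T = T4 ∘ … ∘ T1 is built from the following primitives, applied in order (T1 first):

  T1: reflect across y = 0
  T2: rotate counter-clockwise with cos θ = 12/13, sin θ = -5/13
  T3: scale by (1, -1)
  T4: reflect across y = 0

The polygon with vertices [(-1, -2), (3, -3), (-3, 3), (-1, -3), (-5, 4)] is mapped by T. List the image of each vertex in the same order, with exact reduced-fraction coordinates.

T1 reflect across y = 0: (-1, -2) → (-1, 2); (3, -3) → (3, 3); (-3, 3) → (-3, -3); (-1, -3) → (-1, 3); (-5, 4) → (-5, -4)
T2 rotate counter-clockwise with cos θ = 12/13, sin θ = -5/13: (-1, 2) → (-2/13, 29/13); (3, 3) → (51/13, 21/13); (-3, -3) → (-51/13, -21/13); (-1, 3) → (3/13, 41/13); (-5, -4) → (-80/13, -23/13)
T3 scale by (1, -1): (-2/13, 29/13) → (-2/13, -29/13); (51/13, 21/13) → (51/13, -21/13); (-51/13, -21/13) → (-51/13, 21/13); (3/13, 41/13) → (3/13, -41/13); (-80/13, -23/13) → (-80/13, 23/13)
T4 reflect across y = 0: (-2/13, -29/13) → (-2/13, 29/13); (51/13, -21/13) → (51/13, 21/13); (-51/13, 21/13) → (-51/13, -21/13); (3/13, -41/13) → (3/13, 41/13); (-80/13, 23/13) → (-80/13, -23/13)

image vertices: (-2/13, 29/13), (51/13, 21/13), (-51/13, -21/13), (3/13, 41/13), (-80/13, -23/13)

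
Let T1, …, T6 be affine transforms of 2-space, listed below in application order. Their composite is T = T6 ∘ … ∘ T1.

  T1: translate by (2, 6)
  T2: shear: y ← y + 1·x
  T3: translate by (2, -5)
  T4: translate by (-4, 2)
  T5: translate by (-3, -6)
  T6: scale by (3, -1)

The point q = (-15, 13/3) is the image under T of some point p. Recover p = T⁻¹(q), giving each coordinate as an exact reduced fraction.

p = (-2, -4/3)

T1 = [1 0 2; 0 1 6; 0 0 1]
T2·T1 = [1 0 2; 1 1 8; 0 0 1]
T3·…·T1 = [1 0 4; 1 1 3; 0 0 1]
T4·…·T1 = [1 0 0; 1 1 5; 0 0 1]
T5·…·T1 = [1 0 -3; 1 1 -1; 0 0 1]
T6·…·T1 = [3 0 -9; -1 -1 1; 0 0 1]
det M = -3; M⁻¹ = [1/3 0 3; -1/3 -1 -2; 0 0 1]
M⁻¹ · (-15, 13/3)ᵀ = (-2, -4/3)ᵀ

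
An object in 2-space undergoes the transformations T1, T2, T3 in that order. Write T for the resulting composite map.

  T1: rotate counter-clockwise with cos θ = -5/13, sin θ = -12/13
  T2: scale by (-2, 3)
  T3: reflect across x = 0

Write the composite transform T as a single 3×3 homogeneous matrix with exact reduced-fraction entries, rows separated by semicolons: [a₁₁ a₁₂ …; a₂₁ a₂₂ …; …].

T1 = [-5/13 12/13 0; -12/13 -5/13 0; 0 0 1]
T2·T1 = [10/13 -24/13 0; -36/13 -15/13 0; 0 0 1]
T3·…·T1 = [-10/13 24/13 0; -36/13 -15/13 0; 0 0 1]

T = [-10/13 24/13 0; -36/13 -15/13 0; 0 0 1]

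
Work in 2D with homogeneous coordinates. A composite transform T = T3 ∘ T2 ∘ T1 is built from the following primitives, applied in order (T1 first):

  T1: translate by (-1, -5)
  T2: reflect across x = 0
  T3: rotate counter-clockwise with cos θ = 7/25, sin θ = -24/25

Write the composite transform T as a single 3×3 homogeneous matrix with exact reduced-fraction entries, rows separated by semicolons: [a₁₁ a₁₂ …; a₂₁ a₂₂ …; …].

T1 = [1 0 -1; 0 1 -5; 0 0 1]
T2·T1 = [-1 0 1; 0 1 -5; 0 0 1]
T3·…·T1 = [-7/25 24/25 -113/25; 24/25 7/25 -59/25; 0 0 1]

T = [-7/25 24/25 -113/25; 24/25 7/25 -59/25; 0 0 1]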